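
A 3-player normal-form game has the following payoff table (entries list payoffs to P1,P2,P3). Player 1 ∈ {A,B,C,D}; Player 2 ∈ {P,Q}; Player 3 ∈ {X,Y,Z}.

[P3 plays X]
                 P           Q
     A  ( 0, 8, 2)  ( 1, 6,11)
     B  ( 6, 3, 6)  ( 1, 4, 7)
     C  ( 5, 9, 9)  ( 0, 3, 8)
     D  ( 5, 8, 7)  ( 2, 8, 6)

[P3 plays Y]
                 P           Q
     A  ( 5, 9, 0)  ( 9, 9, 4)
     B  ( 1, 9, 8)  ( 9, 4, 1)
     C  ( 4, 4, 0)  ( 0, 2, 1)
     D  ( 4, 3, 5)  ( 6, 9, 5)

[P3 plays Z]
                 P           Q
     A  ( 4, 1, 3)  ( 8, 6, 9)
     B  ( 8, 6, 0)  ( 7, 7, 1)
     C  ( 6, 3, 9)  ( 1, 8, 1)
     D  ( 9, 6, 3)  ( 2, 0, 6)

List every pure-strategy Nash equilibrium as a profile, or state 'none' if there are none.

(A,P,X): not NE [P1→B gives 6>0; P3→Z gives 3>2]
(A,P,Y): not NE [P3→Z gives 3>0]
(A,P,Z): not NE [P1→D gives 9>4; P2→Q gives 6>1]
(A,Q,X): not NE [P1→D gives 2>1; P2→P gives 8>6]
(A,Q,Y): not NE [P3→X gives 11>4]
(A,Q,Z): not NE [P3→X gives 11>9]
(B,P,X): not NE [P2→Q gives 4>3; P3→Y gives 8>6]
(B,P,Y): not NE [P1→A gives 5>1]
(B,P,Z): not NE [P1→D gives 9>8; P2→Q gives 7>6; P3→Y gives 8>0]
(B,Q,X): not NE [P1→D gives 2>1]
(B,Q,Y): not NE [P2→P gives 9>4; P3→X gives 7>1]
(B,Q,Z): not NE [P1→A gives 8>7; P3→X gives 7>1]
(C,P,X): not NE [P1→B gives 6>5]
(C,P,Y): not NE [P1→A gives 5>4; P3→Z gives 9>0]
(C,P,Z): not NE [P1→D gives 9>6; P2→Q gives 8>3]
(C,Q,X): not NE [P1→D gives 2>0; P2→P gives 9>3]
(C,Q,Y): not NE [P1→B gives 9>0; P2→P gives 4>2; P3→X gives 8>1]
(C,Q,Z): not NE [P1→A gives 8>1; P3→X gives 8>1]
(D,P,X): not NE [P1→B gives 6>5]
(D,P,Y): not NE [P1→A gives 5>4; P2→Q gives 9>3; P3→X gives 7>5]
(D,P,Z): not NE [P3→X gives 7>3]
(D,Q,X): NE
(D,Q,Y): not NE [P1→B gives 9>6; P3→Z gives 6>5]
(D,Q,Z): not NE [P1→A gives 8>2; P2→P gives 6>0]

PSNE = {(D,Q,X)}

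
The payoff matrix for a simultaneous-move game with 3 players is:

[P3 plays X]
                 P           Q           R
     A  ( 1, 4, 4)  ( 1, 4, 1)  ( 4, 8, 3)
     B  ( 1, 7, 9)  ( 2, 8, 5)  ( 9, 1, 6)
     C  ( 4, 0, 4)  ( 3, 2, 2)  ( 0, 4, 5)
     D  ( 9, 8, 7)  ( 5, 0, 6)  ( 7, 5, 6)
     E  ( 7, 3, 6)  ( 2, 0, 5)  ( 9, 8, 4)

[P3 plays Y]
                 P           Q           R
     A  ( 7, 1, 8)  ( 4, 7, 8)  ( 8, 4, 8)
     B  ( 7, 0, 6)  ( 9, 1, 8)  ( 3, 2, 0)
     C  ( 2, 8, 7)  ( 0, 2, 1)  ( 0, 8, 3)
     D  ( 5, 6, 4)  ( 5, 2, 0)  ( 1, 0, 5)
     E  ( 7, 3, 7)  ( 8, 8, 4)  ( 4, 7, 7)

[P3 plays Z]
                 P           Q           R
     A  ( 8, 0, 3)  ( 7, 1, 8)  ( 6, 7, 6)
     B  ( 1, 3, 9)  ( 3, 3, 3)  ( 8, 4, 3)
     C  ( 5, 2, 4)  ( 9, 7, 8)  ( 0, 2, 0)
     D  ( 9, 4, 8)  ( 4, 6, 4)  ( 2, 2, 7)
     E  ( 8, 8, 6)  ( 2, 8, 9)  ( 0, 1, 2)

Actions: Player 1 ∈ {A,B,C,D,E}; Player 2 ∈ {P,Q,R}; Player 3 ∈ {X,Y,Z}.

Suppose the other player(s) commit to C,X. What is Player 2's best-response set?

BR_2 = {R}

u_2(P vs C,X) = 0
u_2(Q vs C,X) = 2
u_2(R vs C,X) = 4
max payoff 4 at {R}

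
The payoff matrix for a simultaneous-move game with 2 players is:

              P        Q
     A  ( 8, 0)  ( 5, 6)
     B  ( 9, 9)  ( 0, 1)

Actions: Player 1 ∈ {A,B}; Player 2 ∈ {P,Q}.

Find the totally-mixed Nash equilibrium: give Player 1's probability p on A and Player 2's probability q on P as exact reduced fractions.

P1 indiff ⇒ q·8+(1-q)·5 = q·9+(1-q)·0 ⇒ q(-1) = (1-q)(-5) ⇒ q = 5/6
P2 indiff ⇒ p·0+(1-p)·9 = p·6+(1-p)·1 ⇒ p(-6) = (1-p)(-8) ⇒ p = 4/7

p=4/7, q=5/6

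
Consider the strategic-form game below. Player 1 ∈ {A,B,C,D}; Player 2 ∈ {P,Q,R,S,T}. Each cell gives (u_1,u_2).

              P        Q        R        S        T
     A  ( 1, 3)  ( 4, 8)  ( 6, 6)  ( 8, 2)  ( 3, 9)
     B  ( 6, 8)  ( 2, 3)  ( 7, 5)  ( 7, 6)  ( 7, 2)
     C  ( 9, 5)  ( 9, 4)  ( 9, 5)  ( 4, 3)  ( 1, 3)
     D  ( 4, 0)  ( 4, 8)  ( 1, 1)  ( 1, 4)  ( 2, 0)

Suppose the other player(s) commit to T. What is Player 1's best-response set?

argmax u_1 = {B}

u_1(A vs T) = 3
u_1(B vs T) = 7
u_1(C vs T) = 1
u_1(D vs T) = 2
max payoff 7 at {B}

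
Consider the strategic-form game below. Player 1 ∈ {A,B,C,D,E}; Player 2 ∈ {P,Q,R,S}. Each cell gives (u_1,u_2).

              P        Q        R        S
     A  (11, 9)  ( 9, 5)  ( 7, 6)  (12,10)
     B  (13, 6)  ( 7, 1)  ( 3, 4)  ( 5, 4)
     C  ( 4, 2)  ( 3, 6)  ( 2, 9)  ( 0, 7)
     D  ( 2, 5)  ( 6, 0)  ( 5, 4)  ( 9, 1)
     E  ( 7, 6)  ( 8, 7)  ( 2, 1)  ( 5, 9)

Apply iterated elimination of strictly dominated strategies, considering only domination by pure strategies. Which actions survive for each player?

P1 drop C (A beats it: P:11>4 Q:9>3 R:7>2 S:12>0)
P1 drop D (A beats it: P:11>2 Q:9>6 R:7>5 S:12>9)
P1 drop E (A beats it: P:11>7 Q:9>8 R:7>2 S:12>5)
P2 drop Q (P beats it: A:9>5 B:6>1)
P2 drop R (P beats it: A:9>6 B:6>4)
P1→{A,B} P2→{P,S}

Survivors P1:{A,B} P2:{P,S}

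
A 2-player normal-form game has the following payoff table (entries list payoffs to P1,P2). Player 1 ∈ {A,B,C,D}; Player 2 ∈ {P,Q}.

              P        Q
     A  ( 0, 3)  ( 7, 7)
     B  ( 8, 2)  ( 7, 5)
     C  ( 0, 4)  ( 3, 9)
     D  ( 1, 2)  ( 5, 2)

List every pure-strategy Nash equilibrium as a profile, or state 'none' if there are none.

(A,P): not NE [P1→B gives 8>0; P2→Q gives 7>3]
(A,Q): NE
(B,P): not NE [P2→Q gives 5>2]
(B,Q): NE
(C,P): not NE [P1→B gives 8>0; P2→Q gives 9>4]
(C,Q): not NE [P1→B gives 7>3]
(D,P): not NE [P1→B gives 8>1]
(D,Q): not NE [P1→B gives 7>5]

NE set: (A,Q), (B,Q)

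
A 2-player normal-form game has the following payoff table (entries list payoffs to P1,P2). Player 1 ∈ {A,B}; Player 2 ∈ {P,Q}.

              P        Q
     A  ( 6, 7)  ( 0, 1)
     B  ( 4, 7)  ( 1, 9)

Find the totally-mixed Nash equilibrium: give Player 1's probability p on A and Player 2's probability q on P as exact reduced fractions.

P1 indiff ⇒ q·6+(1-q)·0 = q·4+(1-q)·1 ⇒ q(2) = (1-q)(1) ⇒ q = 1/3
P2 indiff ⇒ p·7+(1-p)·7 = p·1+(1-p)·9 ⇒ p(6) = (1-p)(2) ⇒ p = 1/4

(p,q) = (1/4, 1/3)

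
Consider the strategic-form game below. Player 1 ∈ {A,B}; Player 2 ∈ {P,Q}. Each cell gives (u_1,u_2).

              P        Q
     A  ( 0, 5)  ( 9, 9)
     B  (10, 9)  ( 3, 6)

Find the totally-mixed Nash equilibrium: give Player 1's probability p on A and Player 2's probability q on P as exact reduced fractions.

P1 indiff ⇒ q·0+(1-q)·9 = q·10+(1-q)·3 ⇒ q(-10) = (1-q)(-6) ⇒ q = 3/8
P2 indiff ⇒ p·5+(1-p)·9 = p·9+(1-p)·6 ⇒ p(-4) = (1-p)(-3) ⇒ p = 3/7

(p,q) = (3/7, 3/8)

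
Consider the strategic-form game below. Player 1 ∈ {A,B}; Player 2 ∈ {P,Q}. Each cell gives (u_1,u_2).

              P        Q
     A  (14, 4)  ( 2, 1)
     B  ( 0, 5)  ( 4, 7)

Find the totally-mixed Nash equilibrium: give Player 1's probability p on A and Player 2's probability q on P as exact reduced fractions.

P1 indiff ⇒ q·14+(1-q)·2 = q·0+(1-q)·4 ⇒ q(14) = (1-q)(2) ⇒ q = 1/8
P2 indiff ⇒ p·4+(1-p)·5 = p·1+(1-p)·7 ⇒ p(3) = (1-p)(2) ⇒ p = 2/5

(p,q) = (2/5, 1/8)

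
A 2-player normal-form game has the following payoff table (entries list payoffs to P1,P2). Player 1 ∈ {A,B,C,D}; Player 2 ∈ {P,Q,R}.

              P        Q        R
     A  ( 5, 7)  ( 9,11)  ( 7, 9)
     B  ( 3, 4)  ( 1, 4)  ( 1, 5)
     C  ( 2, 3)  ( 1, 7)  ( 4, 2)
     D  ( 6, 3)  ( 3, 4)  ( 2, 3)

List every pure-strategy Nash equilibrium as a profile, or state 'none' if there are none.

(A,P): not NE [P1→D gives 6>5; P2→Q gives 11>7]
(A,Q): NE
(A,R): not NE [P2→Q gives 11>9]
(B,P): not NE [P1→D gives 6>3; P2→R gives 5>4]
(B,Q): not NE [P1→A gives 9>1; P2→R gives 5>4]
(B,R): not NE [P1→A gives 7>1]
(C,P): not NE [P1→D gives 6>2; P2→Q gives 7>3]
(C,Q): not NE [P1→A gives 9>1]
(C,R): not NE [P1→A gives 7>4; P2→Q gives 7>2]
(D,P): not NE [P2→Q gives 4>3]
(D,Q): not NE [P1→A gives 9>3]
(D,R): not NE [P1→A gives 7>2; P2→Q gives 4>3]

NE set: (A,Q)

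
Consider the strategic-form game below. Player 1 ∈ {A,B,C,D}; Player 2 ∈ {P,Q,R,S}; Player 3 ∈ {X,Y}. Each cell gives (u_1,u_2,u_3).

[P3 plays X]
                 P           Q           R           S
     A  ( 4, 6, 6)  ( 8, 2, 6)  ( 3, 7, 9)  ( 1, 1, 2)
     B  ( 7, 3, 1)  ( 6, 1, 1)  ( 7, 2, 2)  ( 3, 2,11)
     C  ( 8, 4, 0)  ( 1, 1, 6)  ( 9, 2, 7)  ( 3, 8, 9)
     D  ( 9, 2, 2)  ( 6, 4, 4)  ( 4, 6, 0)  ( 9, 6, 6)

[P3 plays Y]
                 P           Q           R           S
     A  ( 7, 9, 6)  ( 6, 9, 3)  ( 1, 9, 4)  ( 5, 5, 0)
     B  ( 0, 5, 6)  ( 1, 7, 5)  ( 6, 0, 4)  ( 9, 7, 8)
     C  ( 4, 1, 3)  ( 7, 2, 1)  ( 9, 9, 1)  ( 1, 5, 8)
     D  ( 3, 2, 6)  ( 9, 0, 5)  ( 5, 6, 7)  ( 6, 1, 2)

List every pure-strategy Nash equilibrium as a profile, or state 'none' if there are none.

NE set: (A,P,Y), (D,S,X)

(A,P,X): not NE [P1→D gives 9>4; P2→R gives 7>6]
(A,P,Y): NE
(A,Q,X): not NE [P2→R gives 7>2]
(A,Q,Y): not NE [P1→D gives 9>6; P3→X gives 6>3]
(A,R,X): not NE [P1→C gives 9>3]
(A,R,Y): not NE [P1→C gives 9>1; P3→X gives 9>4]
(A,S,X): not NE [P1→D gives 9>1; P2→R gives 7>1]
(A,S,Y): not NE [P1→B gives 9>5; P2→R gives 9>5; P3→X gives 2>0]
(B,P,X): not NE [P1→D gives 9>7; P3→Y gives 6>1]
(B,P,Y): not NE [P1→A gives 7>0; P2→S gives 7>5]
(B,Q,X): not NE [P1→A gives 8>6; P2→P gives 3>1; P3→Y gives 5>1]
(B,Q,Y): not NE [P1→D gives 9>1]
(B,R,X): not NE [P1→C gives 9>7; P2→P gives 3>2; P3→Y gives 4>2]
(B,R,Y): not NE [P1→C gives 9>6; P2→S gives 7>0]
(B,S,X): not NE [P1→D gives 9>3; P2→P gives 3>2]
(B,S,Y): not NE [P3→X gives 11>8]
(C,P,X): not NE [P1→D gives 9>8; P2→S gives 8>4; P3→Y gives 3>0]
(C,P,Y): not NE [P1→A gives 7>4; P2→R gives 9>1]
(C,Q,X): not NE [P1→A gives 8>1; P2→S gives 8>1]
(C,Q,Y): not NE [P1→D gives 9>7; P2→R gives 9>2; P3→X gives 6>1]
(C,R,X): not NE [P2→S gives 8>2]
(C,R,Y): not NE [P3→X gives 7>1]
(C,S,X): not NE [P1→D gives 9>3]
(C,S,Y): not NE [P1→B gives 9>1; P2→R gives 9>5; P3→X gives 9>8]
(D,P,X): not NE [P2→S gives 6>2; P3→Y gives 6>2]
(D,P,Y): not NE [P1→A gives 7>3; P2→R gives 6>2]
(D,Q,X): not NE [P1→A gives 8>6; P2→S gives 6>4; P3→Y gives 5>4]
(D,Q,Y): not NE [P2→R gives 6>0]
(D,R,X): not NE [P1→C gives 9>4; P3→Y gives 7>0]
(D,R,Y): not NE [P1→C gives 9>5]
(D,S,X): NE
(D,S,Y): not NE [P1→B gives 9>6; P2→R gives 6>1; P3→X gives 6>2]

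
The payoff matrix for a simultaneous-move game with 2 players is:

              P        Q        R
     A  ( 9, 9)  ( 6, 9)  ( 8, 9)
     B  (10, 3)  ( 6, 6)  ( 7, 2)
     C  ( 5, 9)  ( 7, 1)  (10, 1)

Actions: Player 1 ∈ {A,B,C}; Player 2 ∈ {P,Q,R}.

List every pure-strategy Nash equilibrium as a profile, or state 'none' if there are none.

PSNE: ∅

(A,P): not NE [P1→B gives 10>9]
(A,Q): not NE [P1→C gives 7>6]
(A,R): not NE [P1→C gives 10>8]
(B,P): not NE [P2→Q gives 6>3]
(B,Q): not NE [P1→C gives 7>6]
(B,R): not NE [P1→C gives 10>7; P2→Q gives 6>2]
(C,P): not NE [P1→B gives 10>5]
(C,Q): not NE [P2→P gives 9>1]
(C,R): not NE [P2→P gives 9>1]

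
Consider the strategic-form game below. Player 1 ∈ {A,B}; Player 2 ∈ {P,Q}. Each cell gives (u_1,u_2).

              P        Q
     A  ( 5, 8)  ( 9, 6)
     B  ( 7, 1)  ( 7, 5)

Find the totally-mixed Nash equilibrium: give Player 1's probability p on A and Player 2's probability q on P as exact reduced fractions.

P1 indiff ⇒ q·5+(1-q)·9 = q·7+(1-q)·7 ⇒ q(-2) = (1-q)(-2) ⇒ q = 1/2
P2 indiff ⇒ p·8+(1-p)·1 = p·6+(1-p)·5 ⇒ p(2) = (1-p)(4) ⇒ p = 2/3

p=2/3, q=1/2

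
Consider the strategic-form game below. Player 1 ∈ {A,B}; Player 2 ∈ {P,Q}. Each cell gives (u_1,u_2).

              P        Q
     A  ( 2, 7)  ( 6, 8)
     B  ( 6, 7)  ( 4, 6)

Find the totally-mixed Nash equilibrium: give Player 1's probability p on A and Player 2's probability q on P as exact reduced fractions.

(p,q) = (1/2, 1/3)

P1 indiff ⇒ q·2+(1-q)·6 = q·6+(1-q)·4 ⇒ q(-4) = (1-q)(-2) ⇒ q = 1/3
P2 indiff ⇒ p·7+(1-p)·7 = p·8+(1-p)·6 ⇒ p(-1) = (1-p)(-1) ⇒ p = 1/2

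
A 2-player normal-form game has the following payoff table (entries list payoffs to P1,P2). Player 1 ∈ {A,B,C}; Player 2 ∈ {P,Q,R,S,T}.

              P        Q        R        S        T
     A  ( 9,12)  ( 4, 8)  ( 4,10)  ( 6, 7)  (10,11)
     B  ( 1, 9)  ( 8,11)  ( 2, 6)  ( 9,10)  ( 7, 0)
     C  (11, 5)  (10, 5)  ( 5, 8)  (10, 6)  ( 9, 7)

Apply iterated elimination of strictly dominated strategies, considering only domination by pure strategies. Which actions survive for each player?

IESDS → P1:{A,C} P2:{P,R,T}

P1 drop B (C beats it: P:11>1 Q:10>8 R:5>2 S:10>9 T:9>7)
P2 drop Q (R beats it: A:10>8 C:8>5)
P2 drop S (R beats it: A:10>7 C:8>6)
P1→{A,C} P2→{P,R,T}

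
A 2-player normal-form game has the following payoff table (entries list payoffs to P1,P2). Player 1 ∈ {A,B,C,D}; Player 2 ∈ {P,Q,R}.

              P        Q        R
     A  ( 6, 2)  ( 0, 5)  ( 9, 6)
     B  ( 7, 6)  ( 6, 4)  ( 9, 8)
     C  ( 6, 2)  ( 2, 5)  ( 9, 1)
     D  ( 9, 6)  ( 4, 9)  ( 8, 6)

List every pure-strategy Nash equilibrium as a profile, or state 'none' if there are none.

Nash profiles: (A,R), (B,R)

(A,P): not NE [P1→D gives 9>6; P2→R gives 6>2]
(A,Q): not NE [P1→B gives 6>0; P2→R gives 6>5]
(A,R): NE
(B,P): not NE [P1→D gives 9>7; P2→R gives 8>6]
(B,Q): not NE [P2→R gives 8>4]
(B,R): NE
(C,P): not NE [P1→D gives 9>6; P2→Q gives 5>2]
(C,Q): not NE [P1→B gives 6>2]
(C,R): not NE [P2→Q gives 5>1]
(D,P): not NE [P2→Q gives 9>6]
(D,Q): not NE [P1→B gives 6>4]
(D,R): not NE [P1→C gives 9>8; P2→Q gives 9>6]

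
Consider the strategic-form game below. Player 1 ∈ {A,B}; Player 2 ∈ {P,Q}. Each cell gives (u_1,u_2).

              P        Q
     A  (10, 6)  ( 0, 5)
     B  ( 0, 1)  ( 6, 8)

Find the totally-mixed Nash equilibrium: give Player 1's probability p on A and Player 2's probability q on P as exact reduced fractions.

P1 indiff ⇒ q·10+(1-q)·0 = q·0+(1-q)·6 ⇒ q(10) = (1-q)(6) ⇒ q = 3/8
P2 indiff ⇒ p·6+(1-p)·1 = p·5+(1-p)·8 ⇒ p(1) = (1-p)(7) ⇒ p = 7/8

(p,q) = (7/8, 3/8)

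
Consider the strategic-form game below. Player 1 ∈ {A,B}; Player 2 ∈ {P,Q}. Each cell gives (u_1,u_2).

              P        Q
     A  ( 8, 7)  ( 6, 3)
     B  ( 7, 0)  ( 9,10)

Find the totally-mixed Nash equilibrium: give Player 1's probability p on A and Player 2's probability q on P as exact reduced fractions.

P1 mixes 5/7 on A; P2 mixes 3/4 on P

P1 indiff ⇒ q·8+(1-q)·6 = q·7+(1-q)·9 ⇒ q(1) = (1-q)(3) ⇒ q = 3/4
P2 indiff ⇒ p·7+(1-p)·0 = p·3+(1-p)·10 ⇒ p(4) = (1-p)(10) ⇒ p = 5/7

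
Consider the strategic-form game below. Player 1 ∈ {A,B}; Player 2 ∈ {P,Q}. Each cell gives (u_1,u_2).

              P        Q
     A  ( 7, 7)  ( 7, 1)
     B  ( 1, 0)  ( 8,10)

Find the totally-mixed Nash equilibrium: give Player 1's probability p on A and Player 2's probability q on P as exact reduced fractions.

P1 indiff ⇒ q·7+(1-q)·7 = q·1+(1-q)·8 ⇒ q(6) = (1-q)(1) ⇒ q = 1/7
P2 indiff ⇒ p·7+(1-p)·0 = p·1+(1-p)·10 ⇒ p(6) = (1-p)(10) ⇒ p = 5/8

P1 mixes 5/8 on A; P2 mixes 1/7 on P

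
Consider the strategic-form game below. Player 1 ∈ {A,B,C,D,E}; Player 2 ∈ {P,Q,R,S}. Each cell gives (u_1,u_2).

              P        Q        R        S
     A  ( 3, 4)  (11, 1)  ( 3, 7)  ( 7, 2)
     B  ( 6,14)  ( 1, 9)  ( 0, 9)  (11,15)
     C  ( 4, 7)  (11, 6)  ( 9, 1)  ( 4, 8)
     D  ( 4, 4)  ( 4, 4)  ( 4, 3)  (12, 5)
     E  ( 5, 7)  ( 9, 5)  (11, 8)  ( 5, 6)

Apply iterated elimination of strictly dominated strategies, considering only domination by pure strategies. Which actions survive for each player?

IESDS → P1:{B,D,E} P2:{P,R,S}

P2 drop Q (S beats it: A:2>1 B:15>9 C:8>6 D:5>4 E:6>5)
P1 drop A (D beats it: P:4>3 R:4>3 S:12>7)
P1 drop C (E beats it: P:5>4 R:11>9 S:5>4)
P1→{B,D,E} P2→{P,R,S}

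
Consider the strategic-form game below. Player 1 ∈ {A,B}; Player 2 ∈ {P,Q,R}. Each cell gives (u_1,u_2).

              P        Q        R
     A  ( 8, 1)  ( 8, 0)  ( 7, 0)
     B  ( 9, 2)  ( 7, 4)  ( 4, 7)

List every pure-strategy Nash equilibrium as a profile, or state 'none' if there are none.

(A,P): not NE [P1→B gives 9>8]
(A,Q): not NE [P2→P gives 1>0]
(A,R): not NE [P2→P gives 1>0]
(B,P): not NE [P2→R gives 7>2]
(B,Q): not NE [P1→A gives 8>7; P2→R gives 7>4]
(B,R): not NE [P1→A gives 7>4]

Equilibria: none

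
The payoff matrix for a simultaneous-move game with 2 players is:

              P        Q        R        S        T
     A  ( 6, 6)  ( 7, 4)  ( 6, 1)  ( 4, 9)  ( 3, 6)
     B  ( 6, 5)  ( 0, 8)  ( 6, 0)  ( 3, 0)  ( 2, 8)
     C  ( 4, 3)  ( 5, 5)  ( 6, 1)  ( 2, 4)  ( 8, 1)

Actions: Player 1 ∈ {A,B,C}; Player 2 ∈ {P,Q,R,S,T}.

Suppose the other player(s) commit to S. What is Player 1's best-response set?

u_1(A vs S) = 4
u_1(B vs S) = 3
u_1(C vs S) = 2
max payoff 4 at {A}

P1 best: {A}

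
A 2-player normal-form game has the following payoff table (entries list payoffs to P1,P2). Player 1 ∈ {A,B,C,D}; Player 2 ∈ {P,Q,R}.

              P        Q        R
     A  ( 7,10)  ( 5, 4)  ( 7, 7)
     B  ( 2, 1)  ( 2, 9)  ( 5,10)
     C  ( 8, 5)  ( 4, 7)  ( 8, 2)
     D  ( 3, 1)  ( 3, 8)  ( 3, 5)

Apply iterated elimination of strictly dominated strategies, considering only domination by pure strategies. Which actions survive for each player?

IESDS → P1:{A,C} P2:{P,Q}

P1 drop B (A beats it: P:7>2 Q:5>2 R:7>5)
P1 drop D (A beats it: P:7>3 Q:5>3 R:7>3)
P2 drop R (P beats it: A:10>7 C:5>2)
P1→{A,C} P2→{P,Q}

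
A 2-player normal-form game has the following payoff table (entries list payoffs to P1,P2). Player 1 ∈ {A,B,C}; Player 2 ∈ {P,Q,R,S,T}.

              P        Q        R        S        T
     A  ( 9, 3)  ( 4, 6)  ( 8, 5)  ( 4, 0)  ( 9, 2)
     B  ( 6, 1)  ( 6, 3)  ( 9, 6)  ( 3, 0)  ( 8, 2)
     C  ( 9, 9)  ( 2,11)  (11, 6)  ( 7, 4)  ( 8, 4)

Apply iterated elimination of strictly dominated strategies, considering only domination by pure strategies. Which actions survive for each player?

IESDS → P1:{B,C} P2:{Q,R}

P2 drop P (Q beats it: A:6>3 B:3>1 C:11>9)
P2 drop S (Q beats it: A:6>0 B:3>0 C:11>4)
P2 drop T (Q beats it: A:6>2 B:3>2 C:11>4)
P1 drop A (B beats it: Q:6>4 R:9>8)
P1→{B,C} P2→{Q,R}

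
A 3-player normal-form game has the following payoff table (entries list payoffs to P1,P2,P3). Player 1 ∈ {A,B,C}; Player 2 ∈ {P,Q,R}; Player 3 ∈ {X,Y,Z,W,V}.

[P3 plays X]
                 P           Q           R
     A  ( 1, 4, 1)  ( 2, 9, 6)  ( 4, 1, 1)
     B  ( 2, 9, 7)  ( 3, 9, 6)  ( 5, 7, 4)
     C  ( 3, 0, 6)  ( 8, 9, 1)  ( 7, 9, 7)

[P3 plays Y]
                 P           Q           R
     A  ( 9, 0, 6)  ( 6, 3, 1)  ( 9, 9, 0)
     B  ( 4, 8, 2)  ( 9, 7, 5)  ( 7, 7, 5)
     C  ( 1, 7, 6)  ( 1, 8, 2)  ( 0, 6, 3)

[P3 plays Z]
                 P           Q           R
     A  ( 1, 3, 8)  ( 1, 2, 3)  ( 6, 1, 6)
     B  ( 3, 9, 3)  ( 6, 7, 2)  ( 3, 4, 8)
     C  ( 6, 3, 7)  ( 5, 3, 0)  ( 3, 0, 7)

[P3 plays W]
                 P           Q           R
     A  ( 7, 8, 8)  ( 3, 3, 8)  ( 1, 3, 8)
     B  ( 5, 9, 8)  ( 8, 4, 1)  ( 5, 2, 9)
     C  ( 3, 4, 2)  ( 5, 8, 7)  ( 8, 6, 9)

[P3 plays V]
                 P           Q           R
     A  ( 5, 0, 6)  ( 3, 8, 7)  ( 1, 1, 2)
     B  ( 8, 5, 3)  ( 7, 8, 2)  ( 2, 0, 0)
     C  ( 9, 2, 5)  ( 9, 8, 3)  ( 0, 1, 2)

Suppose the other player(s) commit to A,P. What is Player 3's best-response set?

u_3(X vs A,P) = 1
u_3(Y vs A,P) = 6
u_3(Z vs A,P) = 8
u_3(W vs A,P) = 8
u_3(V vs A,P) = 6
max payoff 8 at {Z,W}

P3 best: {Z,W}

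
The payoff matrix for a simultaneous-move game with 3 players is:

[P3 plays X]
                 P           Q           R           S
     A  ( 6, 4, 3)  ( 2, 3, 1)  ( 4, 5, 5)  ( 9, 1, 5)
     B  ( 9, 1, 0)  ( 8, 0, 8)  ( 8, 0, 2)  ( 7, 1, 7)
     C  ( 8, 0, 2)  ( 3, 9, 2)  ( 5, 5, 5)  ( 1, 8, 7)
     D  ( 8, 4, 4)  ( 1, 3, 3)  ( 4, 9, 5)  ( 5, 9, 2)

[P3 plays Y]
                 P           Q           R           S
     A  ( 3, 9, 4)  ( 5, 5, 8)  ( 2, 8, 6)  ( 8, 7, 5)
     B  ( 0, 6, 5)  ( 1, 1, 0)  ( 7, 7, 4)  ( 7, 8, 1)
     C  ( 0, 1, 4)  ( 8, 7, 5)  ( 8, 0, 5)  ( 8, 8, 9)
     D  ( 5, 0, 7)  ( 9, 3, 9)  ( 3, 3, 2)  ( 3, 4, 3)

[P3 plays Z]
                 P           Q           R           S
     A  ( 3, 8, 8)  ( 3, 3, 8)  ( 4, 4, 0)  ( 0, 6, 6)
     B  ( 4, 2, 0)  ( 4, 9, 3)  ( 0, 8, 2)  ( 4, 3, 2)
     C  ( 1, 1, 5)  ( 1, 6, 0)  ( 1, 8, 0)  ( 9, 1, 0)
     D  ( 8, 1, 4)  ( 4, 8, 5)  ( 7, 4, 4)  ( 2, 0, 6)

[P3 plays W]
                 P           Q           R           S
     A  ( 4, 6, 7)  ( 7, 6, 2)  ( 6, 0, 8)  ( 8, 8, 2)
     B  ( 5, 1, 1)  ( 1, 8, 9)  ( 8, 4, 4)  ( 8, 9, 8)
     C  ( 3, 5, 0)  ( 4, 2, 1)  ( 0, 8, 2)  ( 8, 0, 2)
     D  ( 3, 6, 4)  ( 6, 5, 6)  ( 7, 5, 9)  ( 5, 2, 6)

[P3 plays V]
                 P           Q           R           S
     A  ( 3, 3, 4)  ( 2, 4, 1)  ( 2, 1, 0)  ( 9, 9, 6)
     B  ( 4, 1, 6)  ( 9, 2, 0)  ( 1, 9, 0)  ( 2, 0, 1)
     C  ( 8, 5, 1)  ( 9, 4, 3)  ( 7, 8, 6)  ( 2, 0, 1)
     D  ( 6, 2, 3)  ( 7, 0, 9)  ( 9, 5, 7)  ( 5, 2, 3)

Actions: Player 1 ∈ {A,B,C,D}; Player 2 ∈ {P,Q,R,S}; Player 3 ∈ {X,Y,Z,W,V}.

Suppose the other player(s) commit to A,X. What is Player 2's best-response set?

u_2(P vs A,X) = 4
u_2(Q vs A,X) = 3
u_2(R vs A,X) = 5
u_2(S vs A,X) = 1
max payoff 5 at {R}

P2 best: {R}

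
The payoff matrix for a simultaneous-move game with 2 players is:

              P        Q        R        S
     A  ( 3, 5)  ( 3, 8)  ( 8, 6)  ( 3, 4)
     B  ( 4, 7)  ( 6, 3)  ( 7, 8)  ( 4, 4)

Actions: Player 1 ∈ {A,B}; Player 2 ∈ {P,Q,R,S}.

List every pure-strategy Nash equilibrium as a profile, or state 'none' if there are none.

PSNE: ∅

(A,P): not NE [P1→B gives 4>3; P2→Q gives 8>5]
(A,Q): not NE [P1→B gives 6>3]
(A,R): not NE [P2→Q gives 8>6]
(A,S): not NE [P1→B gives 4>3; P2→Q gives 8>4]
(B,P): not NE [P2→R gives 8>7]
(B,Q): not NE [P2→R gives 8>3]
(B,R): not NE [P1→A gives 8>7]
(B,S): not NE [P2→R gives 8>4]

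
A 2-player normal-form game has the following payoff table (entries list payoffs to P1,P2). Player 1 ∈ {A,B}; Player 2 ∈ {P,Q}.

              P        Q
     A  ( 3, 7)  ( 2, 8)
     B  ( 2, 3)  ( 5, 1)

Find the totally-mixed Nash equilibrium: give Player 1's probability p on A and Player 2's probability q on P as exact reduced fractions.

(p,q) = (2/3, 3/4)

P1 indiff ⇒ q·3+(1-q)·2 = q·2+(1-q)·5 ⇒ q(1) = (1-q)(3) ⇒ q = 3/4
P2 indiff ⇒ p·7+(1-p)·3 = p·8+(1-p)·1 ⇒ p(-1) = (1-p)(-2) ⇒ p = 2/3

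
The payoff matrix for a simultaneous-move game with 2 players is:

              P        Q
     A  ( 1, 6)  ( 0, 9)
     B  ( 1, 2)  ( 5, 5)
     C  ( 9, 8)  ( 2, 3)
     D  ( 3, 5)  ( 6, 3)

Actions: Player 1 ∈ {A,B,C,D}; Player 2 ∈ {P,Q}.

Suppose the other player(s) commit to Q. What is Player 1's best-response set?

u_1(A vs Q) = 0
u_1(B vs Q) = 5
u_1(C vs Q) = 2
u_1(D vs Q) = 6
max payoff 6 at {D}

BR_1 = {D}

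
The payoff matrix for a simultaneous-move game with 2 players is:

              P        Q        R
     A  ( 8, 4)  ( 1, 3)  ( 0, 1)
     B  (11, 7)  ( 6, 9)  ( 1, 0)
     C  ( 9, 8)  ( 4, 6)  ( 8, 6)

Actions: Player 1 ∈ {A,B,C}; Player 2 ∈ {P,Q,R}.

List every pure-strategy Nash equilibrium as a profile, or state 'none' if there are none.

(A,P): not NE [P1→B gives 11>8]
(A,Q): not NE [P1→B gives 6>1; P2→P gives 4>3]
(A,R): not NE [P1→C gives 8>0; P2→P gives 4>1]
(B,P): not NE [P2→Q gives 9>7]
(B,Q): NE
(B,R): not NE [P1→C gives 8>1; P2→Q gives 9>0]
(C,P): not NE [P1→B gives 11>9]
(C,Q): not NE [P1→B gives 6>4; P2→P gives 8>6]
(C,R): not NE [P2→P gives 8>6]

NE set: (B,Q)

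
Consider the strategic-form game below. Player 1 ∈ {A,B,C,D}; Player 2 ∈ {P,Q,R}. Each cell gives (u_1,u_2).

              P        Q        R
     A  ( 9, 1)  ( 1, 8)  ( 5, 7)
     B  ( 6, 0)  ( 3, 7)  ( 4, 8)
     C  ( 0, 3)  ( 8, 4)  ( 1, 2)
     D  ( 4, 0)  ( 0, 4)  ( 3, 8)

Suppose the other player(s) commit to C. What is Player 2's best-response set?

P2 best: {Q}

u_2(P vs C) = 3
u_2(Q vs C) = 4
u_2(R vs C) = 2
max payoff 4 at {Q}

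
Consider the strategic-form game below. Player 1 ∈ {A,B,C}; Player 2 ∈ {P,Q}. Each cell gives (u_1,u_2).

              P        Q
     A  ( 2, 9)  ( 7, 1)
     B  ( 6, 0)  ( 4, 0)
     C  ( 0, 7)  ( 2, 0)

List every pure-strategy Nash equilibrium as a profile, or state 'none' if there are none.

(A,P): not NE [P1→B gives 6>2]
(A,Q): not NE [P2→P gives 9>1]
(B,P): NE
(B,Q): not NE [P1→A gives 7>4]
(C,P): not NE [P1→B gives 6>0]
(C,Q): not NE [P1→A gives 7>2; P2→P gives 7>0]

Nash profiles: (B,P)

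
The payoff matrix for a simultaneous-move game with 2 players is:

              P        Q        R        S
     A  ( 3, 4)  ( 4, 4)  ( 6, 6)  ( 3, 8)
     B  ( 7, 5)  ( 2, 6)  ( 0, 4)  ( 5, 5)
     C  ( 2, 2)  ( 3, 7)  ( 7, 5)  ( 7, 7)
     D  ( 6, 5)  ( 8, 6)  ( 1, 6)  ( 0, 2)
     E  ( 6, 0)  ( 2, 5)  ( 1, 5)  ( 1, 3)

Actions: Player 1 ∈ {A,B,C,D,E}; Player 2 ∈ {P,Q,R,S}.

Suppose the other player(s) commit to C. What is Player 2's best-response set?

BR_2 = {Q,S}

u_2(P vs C) = 2
u_2(Q vs C) = 7
u_2(R vs C) = 5
u_2(S vs C) = 7
max payoff 7 at {Q,S}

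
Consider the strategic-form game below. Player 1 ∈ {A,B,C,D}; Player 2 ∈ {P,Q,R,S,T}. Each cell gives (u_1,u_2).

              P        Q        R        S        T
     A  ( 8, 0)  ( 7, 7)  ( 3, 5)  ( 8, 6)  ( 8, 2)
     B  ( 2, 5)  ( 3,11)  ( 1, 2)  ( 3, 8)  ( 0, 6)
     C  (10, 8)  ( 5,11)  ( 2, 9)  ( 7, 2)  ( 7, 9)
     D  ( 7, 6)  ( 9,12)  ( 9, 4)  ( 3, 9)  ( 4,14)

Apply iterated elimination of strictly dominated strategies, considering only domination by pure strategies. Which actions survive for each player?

P1 drop B (A beats it: P:8>2 Q:7>3 R:3>1 S:8>3 T:8>0)
P2 drop P (Q beats it: A:7>0 C:11>8 D:12>6)
P1 drop C (A beats it: Q:7>5 R:3>2 S:8>7 T:8>7)
P2 drop R (Q beats it: A:7>5 D:12>4)
P2 drop S (Q beats it: A:7>6 D:12>9)
P1→{A,D} P2→{Q,T}

Remaining: P1:{A,D} P2:{Q,T}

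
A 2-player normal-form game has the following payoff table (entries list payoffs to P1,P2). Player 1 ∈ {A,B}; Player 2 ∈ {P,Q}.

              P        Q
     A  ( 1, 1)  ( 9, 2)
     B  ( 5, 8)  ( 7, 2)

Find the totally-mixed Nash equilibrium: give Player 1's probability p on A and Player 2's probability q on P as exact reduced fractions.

(p,q) = (6/7, 1/3)

P1 indiff ⇒ q·1+(1-q)·9 = q·5+(1-q)·7 ⇒ q(-4) = (1-q)(-2) ⇒ q = 1/3
P2 indiff ⇒ p·1+(1-p)·8 = p·2+(1-p)·2 ⇒ p(-1) = (1-p)(-6) ⇒ p = 6/7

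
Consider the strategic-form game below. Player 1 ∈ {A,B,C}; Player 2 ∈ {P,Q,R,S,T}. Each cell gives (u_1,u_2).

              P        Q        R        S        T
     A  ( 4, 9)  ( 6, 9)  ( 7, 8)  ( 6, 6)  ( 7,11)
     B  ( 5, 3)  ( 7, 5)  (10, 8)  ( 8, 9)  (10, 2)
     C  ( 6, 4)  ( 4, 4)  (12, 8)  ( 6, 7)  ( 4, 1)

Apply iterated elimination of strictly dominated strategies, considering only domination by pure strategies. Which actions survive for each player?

P1 drop A (B beats it: P:5>4 Q:7>6 R:10>7 S:8>6 T:10>7)
P2 drop P (R beats it: B:8>3 C:8>4)
P2 drop Q (R beats it: B:8>5 C:8>4)
P2 drop T (R beats it: B:8>2 C:8>1)
P1→{B,C} P2→{R,S}

Remaining: P1:{B,C} P2:{R,S}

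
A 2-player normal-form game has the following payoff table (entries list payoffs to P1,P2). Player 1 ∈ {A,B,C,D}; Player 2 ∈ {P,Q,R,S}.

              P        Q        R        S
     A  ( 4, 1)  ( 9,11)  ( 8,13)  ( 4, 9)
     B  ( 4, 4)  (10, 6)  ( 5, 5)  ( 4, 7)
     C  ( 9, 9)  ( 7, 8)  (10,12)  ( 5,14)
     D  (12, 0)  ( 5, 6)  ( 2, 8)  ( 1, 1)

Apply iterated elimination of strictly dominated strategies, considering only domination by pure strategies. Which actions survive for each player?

IESDS → P1:{A,B,C} P2:{Q,R,S}

P2 drop P (R beats it: A:13>1 B:5>4 C:12>9 D:8>0)
P1 drop D (A beats it: Q:9>5 R:8>2 S:4>1)
P1→{A,B,C} P2→{Q,R,S}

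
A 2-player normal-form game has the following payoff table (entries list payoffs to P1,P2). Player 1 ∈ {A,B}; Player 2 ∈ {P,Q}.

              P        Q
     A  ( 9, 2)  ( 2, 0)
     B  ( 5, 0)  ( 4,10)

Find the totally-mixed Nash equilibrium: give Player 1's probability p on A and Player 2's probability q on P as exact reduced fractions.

(p,q) = (5/6, 1/3)

P1 indiff ⇒ q·9+(1-q)·2 = q·5+(1-q)·4 ⇒ q(4) = (1-q)(2) ⇒ q = 1/3
P2 indiff ⇒ p·2+(1-p)·0 = p·0+(1-p)·10 ⇒ p(2) = (1-p)(10) ⇒ p = 5/6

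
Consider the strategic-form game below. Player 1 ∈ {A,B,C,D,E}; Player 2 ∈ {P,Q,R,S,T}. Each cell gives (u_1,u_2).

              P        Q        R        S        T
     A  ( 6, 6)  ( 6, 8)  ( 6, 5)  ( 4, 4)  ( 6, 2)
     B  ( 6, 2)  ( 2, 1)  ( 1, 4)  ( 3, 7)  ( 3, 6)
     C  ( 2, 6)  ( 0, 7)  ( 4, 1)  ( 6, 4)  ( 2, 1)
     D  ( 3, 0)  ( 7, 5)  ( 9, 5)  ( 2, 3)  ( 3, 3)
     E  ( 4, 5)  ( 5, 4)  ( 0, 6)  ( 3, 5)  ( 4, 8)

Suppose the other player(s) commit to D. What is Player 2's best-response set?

u_2(P vs D) = 0
u_2(Q vs D) = 5
u_2(R vs D) = 5
u_2(S vs D) = 3
u_2(T vs D) = 3
max payoff 5 at {Q,R}

BR_2 = {Q,R}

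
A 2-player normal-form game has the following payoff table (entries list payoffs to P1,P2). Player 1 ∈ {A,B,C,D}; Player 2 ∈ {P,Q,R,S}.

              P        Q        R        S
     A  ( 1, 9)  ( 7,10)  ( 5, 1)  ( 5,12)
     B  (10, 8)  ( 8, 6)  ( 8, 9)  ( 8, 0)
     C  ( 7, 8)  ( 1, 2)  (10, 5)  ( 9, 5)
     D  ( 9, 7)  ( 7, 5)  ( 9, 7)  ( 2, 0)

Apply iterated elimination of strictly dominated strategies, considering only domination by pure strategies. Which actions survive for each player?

P1 drop A (B beats it: P:10>1 Q:8>7 R:8>5 S:8>5)
P2 drop Q (P beats it: B:8>6 C:8>2 D:7>5)
P2 drop S (P beats it: B:8>0 C:8>5 D:7>0)
P1→{B,C,D} P2→{P,R}

Remaining: P1:{B,C,D} P2:{P,R}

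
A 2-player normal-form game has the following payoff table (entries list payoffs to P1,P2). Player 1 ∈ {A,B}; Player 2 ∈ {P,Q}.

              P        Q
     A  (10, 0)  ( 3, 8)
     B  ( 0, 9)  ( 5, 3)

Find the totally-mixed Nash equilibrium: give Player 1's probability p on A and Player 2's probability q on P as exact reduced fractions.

p=3/7, q=1/6

P1 indiff ⇒ q·10+(1-q)·3 = q·0+(1-q)·5 ⇒ q(10) = (1-q)(2) ⇒ q = 1/6
P2 indiff ⇒ p·0+(1-p)·9 = p·8+(1-p)·3 ⇒ p(-8) = (1-p)(-6) ⇒ p = 3/7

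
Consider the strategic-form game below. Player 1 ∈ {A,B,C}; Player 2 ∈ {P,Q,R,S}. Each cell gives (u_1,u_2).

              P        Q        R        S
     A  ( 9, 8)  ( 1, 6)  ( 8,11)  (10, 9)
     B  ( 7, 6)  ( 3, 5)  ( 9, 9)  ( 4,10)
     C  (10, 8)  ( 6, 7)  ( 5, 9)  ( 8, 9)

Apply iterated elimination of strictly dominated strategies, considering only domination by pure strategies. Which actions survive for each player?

Survivors P1:{A,B} P2:{R,S}

P2 drop P (R beats it: A:11>8 B:9>6 C:9>8)
P2 drop Q (R beats it: A:11>6 B:9>5 C:9>7)
P1 drop C (A beats it: R:8>5 S:10>8)
P1→{A,B} P2→{R,S}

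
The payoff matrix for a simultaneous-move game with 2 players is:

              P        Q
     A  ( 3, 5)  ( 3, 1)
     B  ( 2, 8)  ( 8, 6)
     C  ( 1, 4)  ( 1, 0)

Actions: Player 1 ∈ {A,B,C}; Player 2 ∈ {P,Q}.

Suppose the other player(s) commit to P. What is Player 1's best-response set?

u_1(A vs P) = 3
u_1(B vs P) = 2
u_1(C vs P) = 1
max payoff 3 at {A}

P1 best: {A}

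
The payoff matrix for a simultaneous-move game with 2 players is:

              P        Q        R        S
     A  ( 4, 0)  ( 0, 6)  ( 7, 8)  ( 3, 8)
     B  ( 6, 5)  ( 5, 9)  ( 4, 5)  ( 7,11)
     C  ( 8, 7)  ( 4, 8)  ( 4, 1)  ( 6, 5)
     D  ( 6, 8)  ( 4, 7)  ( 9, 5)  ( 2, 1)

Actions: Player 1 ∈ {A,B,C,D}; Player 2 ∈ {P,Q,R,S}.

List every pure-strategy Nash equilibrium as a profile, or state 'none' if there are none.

(A,P): not NE [P1→C gives 8>4; P2→S gives 8>0]
(A,Q): not NE [P1→B gives 5>0; P2→S gives 8>6]
(A,R): not NE [P1→D gives 9>7]
(A,S): not NE [P1→B gives 7>3]
(B,P): not NE [P1→C gives 8>6; P2→S gives 11>5]
(B,Q): not NE [P2→S gives 11>9]
(B,R): not NE [P1→D gives 9>4; P2→S gives 11>5]
(B,S): NE
(C,P): not NE [P2→Q gives 8>7]
(C,Q): not NE [P1→B gives 5>4]
(C,R): not NE [P1→D gives 9>4; P2→Q gives 8>1]
(C,S): not NE [P1→B gives 7>6; P2→Q gives 8>5]
(D,P): not NE [P1→C gives 8>6]
(D,Q): not NE [P1→B gives 5>4; P2→P gives 8>7]
(D,R): not NE [P2→P gives 8>5]
(D,S): not NE [P1→B gives 7>2; P2→P gives 8>1]

NE set: (B,S)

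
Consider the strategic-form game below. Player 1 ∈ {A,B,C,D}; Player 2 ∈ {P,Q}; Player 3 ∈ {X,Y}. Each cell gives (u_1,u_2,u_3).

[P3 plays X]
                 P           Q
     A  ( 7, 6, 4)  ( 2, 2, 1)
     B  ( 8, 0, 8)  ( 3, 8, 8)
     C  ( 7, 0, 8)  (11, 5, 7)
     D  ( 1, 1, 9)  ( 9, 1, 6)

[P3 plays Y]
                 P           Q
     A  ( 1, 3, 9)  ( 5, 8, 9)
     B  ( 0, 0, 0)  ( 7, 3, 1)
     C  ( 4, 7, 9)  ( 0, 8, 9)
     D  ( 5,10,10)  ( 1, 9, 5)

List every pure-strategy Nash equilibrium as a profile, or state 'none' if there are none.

(A,P,X): not NE [P1→B gives 8>7; P3→Y gives 9>4]
(A,P,Y): not NE [P1→D gives 5>1; P2→Q gives 8>3]
(A,Q,X): not NE [P1→C gives 11>2; P2→P gives 6>2; P3→Y gives 9>1]
(A,Q,Y): not NE [P1→B gives 7>5]
(B,P,X): not NE [P2→Q gives 8>0]
(B,P,Y): not NE [P1→D gives 5>0; P2→Q gives 3>0; P3→X gives 8>0]
(B,Q,X): not NE [P1→C gives 11>3]
(B,Q,Y): not NE [P3→X gives 8>1]
(C,P,X): not NE [P1→B gives 8>7; P2→Q gives 5>0; P3→Y gives 9>8]
(C,P,Y): not NE [P1→D gives 5>4; P2→Q gives 8>7]
(C,Q,X): not NE [P3→Y gives 9>7]
(C,Q,Y): not NE [P1→B gives 7>0]
(D,P,X): not NE [P1→B gives 8>1; P3→Y gives 10>9]
(D,P,Y): NE
(D,Q,X): not NE [P1→C gives 11>9]
(D,Q,Y): not NE [P1→B gives 7>1; P2→P gives 10>9; P3→X gives 6>5]

PSNE = {(D,P,Y)}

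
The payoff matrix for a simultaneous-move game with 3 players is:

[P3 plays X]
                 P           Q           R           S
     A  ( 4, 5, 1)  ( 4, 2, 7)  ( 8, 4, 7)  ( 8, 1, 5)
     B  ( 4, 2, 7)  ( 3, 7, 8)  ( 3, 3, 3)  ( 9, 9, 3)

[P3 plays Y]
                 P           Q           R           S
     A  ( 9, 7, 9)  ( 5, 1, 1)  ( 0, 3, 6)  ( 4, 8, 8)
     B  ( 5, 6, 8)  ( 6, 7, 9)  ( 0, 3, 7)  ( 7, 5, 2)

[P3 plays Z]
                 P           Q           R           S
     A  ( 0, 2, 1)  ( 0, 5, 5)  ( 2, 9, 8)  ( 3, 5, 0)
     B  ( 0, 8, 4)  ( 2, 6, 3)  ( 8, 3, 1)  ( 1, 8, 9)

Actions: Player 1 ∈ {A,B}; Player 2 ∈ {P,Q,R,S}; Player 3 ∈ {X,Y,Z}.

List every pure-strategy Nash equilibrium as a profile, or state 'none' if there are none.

(A,P,X): not NE [P3→Y gives 9>1]
(A,P,Y): not NE [P2→S gives 8>7]
(A,P,Z): not NE [P2→R gives 9>2; P3→Y gives 9>1]
(A,Q,X): not NE [P2→P gives 5>2]
(A,Q,Y): not NE [P1→B gives 6>5; P2→S gives 8>1; P3→X gives 7>1]
(A,Q,Z): not NE [P1→B gives 2>0; P2→R gives 9>5; P3→X gives 7>5]
(A,R,X): not NE [P2→P gives 5>4; P3→Z gives 8>7]
(A,R,Y): not NE [P2→S gives 8>3; P3→Z gives 8>6]
(A,R,Z): not NE [P1→B gives 8>2]
(A,S,X): not NE [P1→B gives 9>8; P2→P gives 5>1; P3→Y gives 8>5]
(A,S,Y): not NE [P1→B gives 7>4]
(A,S,Z): not NE [P2→R gives 9>5; P3→Y gives 8>0]
(B,P,X): not NE [P2→S gives 9>2; P3→Y gives 8>7]
(B,P,Y): not NE [P1→A gives 9>5; P2→Q gives 7>6]
(B,P,Z): not NE [P3→Y gives 8>4]
(B,Q,X): not NE [P1→A gives 4>3; P2→S gives 9>7; P3→Y gives 9>8]
(B,Q,Y): NE
(B,Q,Z): not NE [P2→S gives 8>6; P3→Y gives 9>3]
(B,R,X): not NE [P1→A gives 8>3; P2→S gives 9>3; P3→Y gives 7>3]
(B,R,Y): not NE [P2→Q gives 7>3]
(B,R,Z): not NE [P2→S gives 8>3; P3→Y gives 7>1]
(B,S,X): not NE [P3→Z gives 9>3]
(B,S,Y): not NE [P2→Q gives 7>5; P3→Z gives 9>2]
(B,S,Z): not NE [P1→A gives 3>1]

NE set: (B,Q,Y)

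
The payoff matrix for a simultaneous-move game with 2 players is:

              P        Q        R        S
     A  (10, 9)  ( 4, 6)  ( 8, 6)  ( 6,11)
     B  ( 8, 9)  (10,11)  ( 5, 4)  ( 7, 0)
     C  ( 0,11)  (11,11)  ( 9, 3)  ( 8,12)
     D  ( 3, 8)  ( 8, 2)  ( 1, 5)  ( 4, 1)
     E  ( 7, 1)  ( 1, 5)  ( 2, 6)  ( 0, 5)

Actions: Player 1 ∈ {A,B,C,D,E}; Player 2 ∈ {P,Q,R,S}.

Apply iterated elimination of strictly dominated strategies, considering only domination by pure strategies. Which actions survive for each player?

Remaining: P1:{A,B,C} P2:{P,Q,S}

P1 drop D (B beats it: P:8>3 Q:10>8 R:5>1 S:7>4)
P1 drop E (A beats it: P:10>7 Q:4>1 R:8>2 S:6>0)
P2 drop R (P beats it: A:9>6 B:9>4 C:11>3)
P1→{A,B,C} P2→{P,Q,S}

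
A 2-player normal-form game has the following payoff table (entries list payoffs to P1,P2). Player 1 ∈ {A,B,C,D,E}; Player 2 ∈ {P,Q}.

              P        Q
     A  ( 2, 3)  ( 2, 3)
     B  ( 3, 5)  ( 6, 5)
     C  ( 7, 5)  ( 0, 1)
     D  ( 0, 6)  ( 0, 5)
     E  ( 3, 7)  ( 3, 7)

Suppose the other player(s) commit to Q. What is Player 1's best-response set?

u_1(A vs Q) = 2
u_1(B vs Q) = 6
u_1(C vs Q) = 0
u_1(D vs Q) = 0
u_1(E vs Q) = 3
max payoff 6 at {B}

argmax u_1 = {B}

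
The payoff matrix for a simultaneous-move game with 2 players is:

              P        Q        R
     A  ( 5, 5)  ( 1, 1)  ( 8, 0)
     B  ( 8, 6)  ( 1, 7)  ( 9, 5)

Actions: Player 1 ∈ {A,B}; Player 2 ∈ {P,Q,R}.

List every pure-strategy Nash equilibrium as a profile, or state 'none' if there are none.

(A,P): not NE [P1→B gives 8>5]
(A,Q): not NE [P2→P gives 5>1]
(A,R): not NE [P1→B gives 9>8; P2→P gives 5>0]
(B,P): not NE [P2→Q gives 7>6]
(B,Q): NE
(B,R): not NE [P2→Q gives 7>5]

PSNE = {(B,Q)}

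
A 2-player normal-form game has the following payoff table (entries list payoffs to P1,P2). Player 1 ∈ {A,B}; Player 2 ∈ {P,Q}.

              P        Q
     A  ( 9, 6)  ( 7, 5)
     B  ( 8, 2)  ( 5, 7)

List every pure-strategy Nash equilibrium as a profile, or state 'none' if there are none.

Nash profiles: (A,P)

(A,P): NE
(A,Q): not NE [P2→P gives 6>5]
(B,P): not NE [P1→A gives 9>8; P2→Q gives 7>2]
(B,Q): not NE [P1→A gives 7>5]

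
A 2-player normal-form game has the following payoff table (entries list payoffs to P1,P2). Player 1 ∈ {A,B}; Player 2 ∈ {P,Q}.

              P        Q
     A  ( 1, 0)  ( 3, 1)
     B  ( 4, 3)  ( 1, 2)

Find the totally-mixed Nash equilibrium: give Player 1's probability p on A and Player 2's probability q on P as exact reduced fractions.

p=1/2, q=2/5

P1 indiff ⇒ q·1+(1-q)·3 = q·4+(1-q)·1 ⇒ q(-3) = (1-q)(-2) ⇒ q = 2/5
P2 indiff ⇒ p·0+(1-p)·3 = p·1+(1-p)·2 ⇒ p(-1) = (1-p)(-1) ⇒ p = 1/2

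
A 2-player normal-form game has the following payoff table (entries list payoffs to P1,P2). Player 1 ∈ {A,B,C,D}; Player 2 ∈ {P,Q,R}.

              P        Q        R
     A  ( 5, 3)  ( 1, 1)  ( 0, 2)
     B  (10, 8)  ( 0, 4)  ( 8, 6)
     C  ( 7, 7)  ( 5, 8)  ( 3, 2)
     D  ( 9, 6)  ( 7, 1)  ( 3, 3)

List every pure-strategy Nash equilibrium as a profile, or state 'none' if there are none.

Nash profiles: (B,P)

(A,P): not NE [P1→B gives 10>5]
(A,Q): not NE [P1→D gives 7>1; P2→P gives 3>1]
(A,R): not NE [P1→B gives 8>0; P2→P gives 3>2]
(B,P): NE
(B,Q): not NE [P1→D gives 7>0; P2→P gives 8>4]
(B,R): not NE [P2→P gives 8>6]
(C,P): not NE [P1→B gives 10>7; P2→Q gives 8>7]
(C,Q): not NE [P1→D gives 7>5]
(C,R): not NE [P1→B gives 8>3; P2→Q gives 8>2]
(D,P): not NE [P1→B gives 10>9]
(D,Q): not NE [P2→P gives 6>1]
(D,R): not NE [P1→B gives 8>3; P2→P gives 6>3]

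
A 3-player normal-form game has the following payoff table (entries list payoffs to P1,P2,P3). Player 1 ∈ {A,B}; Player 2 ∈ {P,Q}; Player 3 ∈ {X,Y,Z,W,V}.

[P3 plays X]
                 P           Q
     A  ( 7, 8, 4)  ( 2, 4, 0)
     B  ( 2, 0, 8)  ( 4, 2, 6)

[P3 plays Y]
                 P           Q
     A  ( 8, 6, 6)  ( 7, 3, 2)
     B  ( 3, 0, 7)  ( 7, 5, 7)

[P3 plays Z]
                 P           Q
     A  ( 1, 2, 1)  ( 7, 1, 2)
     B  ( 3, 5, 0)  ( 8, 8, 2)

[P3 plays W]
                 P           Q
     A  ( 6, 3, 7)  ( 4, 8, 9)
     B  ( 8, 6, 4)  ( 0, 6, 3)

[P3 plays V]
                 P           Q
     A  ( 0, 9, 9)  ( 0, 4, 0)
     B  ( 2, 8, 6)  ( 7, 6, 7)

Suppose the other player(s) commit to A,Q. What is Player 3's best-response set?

u_3(X vs A,Q) = 0
u_3(Y vs A,Q) = 2
u_3(Z vs A,Q) = 2
u_3(W vs A,Q) = 9
u_3(V vs A,Q) = 0
max payoff 9 at {W}

BR_3 = {W}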